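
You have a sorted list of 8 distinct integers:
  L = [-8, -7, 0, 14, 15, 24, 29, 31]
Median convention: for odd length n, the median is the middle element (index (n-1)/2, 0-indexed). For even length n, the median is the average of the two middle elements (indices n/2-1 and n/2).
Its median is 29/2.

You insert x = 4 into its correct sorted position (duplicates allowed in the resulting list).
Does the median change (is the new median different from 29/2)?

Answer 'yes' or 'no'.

Answer: yes

Derivation:
Old median = 29/2
Insert x = 4
New median = 14
Changed? yes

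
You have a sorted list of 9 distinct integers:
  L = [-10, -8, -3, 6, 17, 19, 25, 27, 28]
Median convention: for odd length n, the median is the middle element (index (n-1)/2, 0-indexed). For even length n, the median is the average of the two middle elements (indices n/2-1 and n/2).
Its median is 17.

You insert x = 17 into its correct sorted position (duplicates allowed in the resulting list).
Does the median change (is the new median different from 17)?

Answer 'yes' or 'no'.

Old median = 17
Insert x = 17
New median = 17
Changed? no

Answer: no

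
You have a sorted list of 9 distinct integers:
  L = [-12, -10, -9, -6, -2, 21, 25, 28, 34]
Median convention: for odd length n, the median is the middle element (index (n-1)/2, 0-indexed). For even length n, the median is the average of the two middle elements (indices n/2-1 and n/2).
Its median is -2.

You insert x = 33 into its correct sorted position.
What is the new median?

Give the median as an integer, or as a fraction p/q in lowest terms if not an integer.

Old list (sorted, length 9): [-12, -10, -9, -6, -2, 21, 25, 28, 34]
Old median = -2
Insert x = 33
Old length odd (9). Middle was index 4 = -2.
New length even (10). New median = avg of two middle elements.
x = 33: 8 elements are < x, 1 elements are > x.
New sorted list: [-12, -10, -9, -6, -2, 21, 25, 28, 33, 34]
New median = 19/2

Answer: 19/2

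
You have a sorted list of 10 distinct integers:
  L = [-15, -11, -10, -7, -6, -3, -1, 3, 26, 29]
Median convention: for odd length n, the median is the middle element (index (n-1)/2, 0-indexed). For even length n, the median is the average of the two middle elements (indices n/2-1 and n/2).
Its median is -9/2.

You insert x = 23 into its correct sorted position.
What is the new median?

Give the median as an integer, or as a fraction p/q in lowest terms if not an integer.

Old list (sorted, length 10): [-15, -11, -10, -7, -6, -3, -1, 3, 26, 29]
Old median = -9/2
Insert x = 23
Old length even (10). Middle pair: indices 4,5 = -6,-3.
New length odd (11). New median = single middle element.
x = 23: 8 elements are < x, 2 elements are > x.
New sorted list: [-15, -11, -10, -7, -6, -3, -1, 3, 23, 26, 29]
New median = -3

Answer: -3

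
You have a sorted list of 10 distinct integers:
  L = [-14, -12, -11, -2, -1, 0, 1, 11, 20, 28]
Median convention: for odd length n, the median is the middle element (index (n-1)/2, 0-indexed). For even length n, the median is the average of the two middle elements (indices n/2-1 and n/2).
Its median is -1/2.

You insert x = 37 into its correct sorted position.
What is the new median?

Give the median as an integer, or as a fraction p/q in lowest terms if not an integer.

Old list (sorted, length 10): [-14, -12, -11, -2, -1, 0, 1, 11, 20, 28]
Old median = -1/2
Insert x = 37
Old length even (10). Middle pair: indices 4,5 = -1,0.
New length odd (11). New median = single middle element.
x = 37: 10 elements are < x, 0 elements are > x.
New sorted list: [-14, -12, -11, -2, -1, 0, 1, 11, 20, 28, 37]
New median = 0

Answer: 0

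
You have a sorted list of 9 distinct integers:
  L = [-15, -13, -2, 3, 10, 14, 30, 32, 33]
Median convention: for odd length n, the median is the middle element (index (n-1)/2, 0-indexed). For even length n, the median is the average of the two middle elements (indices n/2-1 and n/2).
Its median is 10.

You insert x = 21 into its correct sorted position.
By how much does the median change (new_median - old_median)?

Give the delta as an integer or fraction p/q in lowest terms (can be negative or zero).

Answer: 2

Derivation:
Old median = 10
After inserting x = 21: new sorted = [-15, -13, -2, 3, 10, 14, 21, 30, 32, 33]
New median = 12
Delta = 12 - 10 = 2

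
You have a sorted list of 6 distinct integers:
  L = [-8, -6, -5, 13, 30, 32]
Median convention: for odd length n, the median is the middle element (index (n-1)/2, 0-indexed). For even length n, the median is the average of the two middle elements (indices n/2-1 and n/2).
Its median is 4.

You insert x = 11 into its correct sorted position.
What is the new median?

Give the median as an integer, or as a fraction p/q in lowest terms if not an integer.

Old list (sorted, length 6): [-8, -6, -5, 13, 30, 32]
Old median = 4
Insert x = 11
Old length even (6). Middle pair: indices 2,3 = -5,13.
New length odd (7). New median = single middle element.
x = 11: 3 elements are < x, 3 elements are > x.
New sorted list: [-8, -6, -5, 11, 13, 30, 32]
New median = 11

Answer: 11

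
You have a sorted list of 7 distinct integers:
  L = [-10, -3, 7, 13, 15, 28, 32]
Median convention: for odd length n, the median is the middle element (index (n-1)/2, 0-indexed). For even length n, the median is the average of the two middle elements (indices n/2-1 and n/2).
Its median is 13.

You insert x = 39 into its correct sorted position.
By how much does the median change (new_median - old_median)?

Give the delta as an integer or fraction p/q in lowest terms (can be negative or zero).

Old median = 13
After inserting x = 39: new sorted = [-10, -3, 7, 13, 15, 28, 32, 39]
New median = 14
Delta = 14 - 13 = 1

Answer: 1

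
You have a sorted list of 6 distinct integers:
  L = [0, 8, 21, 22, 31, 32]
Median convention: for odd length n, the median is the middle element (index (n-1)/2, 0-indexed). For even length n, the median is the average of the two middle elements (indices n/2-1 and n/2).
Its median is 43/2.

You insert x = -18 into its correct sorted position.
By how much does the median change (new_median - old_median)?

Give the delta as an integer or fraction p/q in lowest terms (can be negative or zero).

Answer: -1/2

Derivation:
Old median = 43/2
After inserting x = -18: new sorted = [-18, 0, 8, 21, 22, 31, 32]
New median = 21
Delta = 21 - 43/2 = -1/2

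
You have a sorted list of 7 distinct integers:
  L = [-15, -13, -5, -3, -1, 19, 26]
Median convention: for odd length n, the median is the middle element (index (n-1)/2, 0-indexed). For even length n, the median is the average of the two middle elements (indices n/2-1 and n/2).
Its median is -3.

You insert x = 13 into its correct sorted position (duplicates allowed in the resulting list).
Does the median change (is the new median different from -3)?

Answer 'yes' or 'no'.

Old median = -3
Insert x = 13
New median = -2
Changed? yes

Answer: yes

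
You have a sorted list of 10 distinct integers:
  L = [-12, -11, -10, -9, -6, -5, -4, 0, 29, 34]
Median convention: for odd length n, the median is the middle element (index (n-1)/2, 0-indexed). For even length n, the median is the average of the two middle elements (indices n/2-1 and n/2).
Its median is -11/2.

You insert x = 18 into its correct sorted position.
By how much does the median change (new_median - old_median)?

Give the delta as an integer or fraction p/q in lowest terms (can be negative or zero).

Old median = -11/2
After inserting x = 18: new sorted = [-12, -11, -10, -9, -6, -5, -4, 0, 18, 29, 34]
New median = -5
Delta = -5 - -11/2 = 1/2

Answer: 1/2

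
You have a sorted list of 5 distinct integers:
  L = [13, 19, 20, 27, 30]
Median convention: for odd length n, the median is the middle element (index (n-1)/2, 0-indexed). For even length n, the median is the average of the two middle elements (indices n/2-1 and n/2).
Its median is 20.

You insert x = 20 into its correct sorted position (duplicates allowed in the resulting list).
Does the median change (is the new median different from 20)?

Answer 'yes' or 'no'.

Old median = 20
Insert x = 20
New median = 20
Changed? no

Answer: no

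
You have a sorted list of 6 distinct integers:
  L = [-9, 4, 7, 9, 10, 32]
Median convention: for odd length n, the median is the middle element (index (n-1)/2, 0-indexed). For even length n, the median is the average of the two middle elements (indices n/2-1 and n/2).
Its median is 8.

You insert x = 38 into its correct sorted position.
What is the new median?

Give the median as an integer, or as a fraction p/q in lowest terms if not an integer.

Answer: 9

Derivation:
Old list (sorted, length 6): [-9, 4, 7, 9, 10, 32]
Old median = 8
Insert x = 38
Old length even (6). Middle pair: indices 2,3 = 7,9.
New length odd (7). New median = single middle element.
x = 38: 6 elements are < x, 0 elements are > x.
New sorted list: [-9, 4, 7, 9, 10, 32, 38]
New median = 9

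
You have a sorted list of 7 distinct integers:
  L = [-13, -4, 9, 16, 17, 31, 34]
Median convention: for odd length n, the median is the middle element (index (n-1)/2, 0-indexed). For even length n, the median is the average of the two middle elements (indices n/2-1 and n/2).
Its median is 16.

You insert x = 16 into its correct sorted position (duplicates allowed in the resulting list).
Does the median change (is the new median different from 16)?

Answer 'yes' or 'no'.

Old median = 16
Insert x = 16
New median = 16
Changed? no

Answer: no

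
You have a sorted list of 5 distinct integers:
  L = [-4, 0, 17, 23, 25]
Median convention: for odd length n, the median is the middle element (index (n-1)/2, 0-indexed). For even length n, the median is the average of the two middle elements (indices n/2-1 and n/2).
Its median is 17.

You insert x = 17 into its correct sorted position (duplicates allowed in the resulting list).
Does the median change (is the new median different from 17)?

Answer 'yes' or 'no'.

Old median = 17
Insert x = 17
New median = 17
Changed? no

Answer: no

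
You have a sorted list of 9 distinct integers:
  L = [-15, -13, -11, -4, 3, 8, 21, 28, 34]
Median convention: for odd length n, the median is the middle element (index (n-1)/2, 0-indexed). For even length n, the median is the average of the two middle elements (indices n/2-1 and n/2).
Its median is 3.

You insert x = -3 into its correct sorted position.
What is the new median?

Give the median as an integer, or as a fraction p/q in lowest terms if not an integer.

Old list (sorted, length 9): [-15, -13, -11, -4, 3, 8, 21, 28, 34]
Old median = 3
Insert x = -3
Old length odd (9). Middle was index 4 = 3.
New length even (10). New median = avg of two middle elements.
x = -3: 4 elements are < x, 5 elements are > x.
New sorted list: [-15, -13, -11, -4, -3, 3, 8, 21, 28, 34]
New median = 0

Answer: 0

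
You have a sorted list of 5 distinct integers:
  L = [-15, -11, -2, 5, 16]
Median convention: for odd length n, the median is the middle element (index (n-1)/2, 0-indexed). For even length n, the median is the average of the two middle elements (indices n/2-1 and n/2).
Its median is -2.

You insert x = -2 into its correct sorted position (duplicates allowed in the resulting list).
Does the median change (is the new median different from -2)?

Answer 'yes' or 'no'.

Old median = -2
Insert x = -2
New median = -2
Changed? no

Answer: no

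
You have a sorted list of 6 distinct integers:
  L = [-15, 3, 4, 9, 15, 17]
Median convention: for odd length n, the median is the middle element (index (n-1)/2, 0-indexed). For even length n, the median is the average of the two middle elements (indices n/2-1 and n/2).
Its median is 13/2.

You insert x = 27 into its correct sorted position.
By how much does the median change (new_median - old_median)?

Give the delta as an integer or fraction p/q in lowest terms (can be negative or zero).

Answer: 5/2

Derivation:
Old median = 13/2
After inserting x = 27: new sorted = [-15, 3, 4, 9, 15, 17, 27]
New median = 9
Delta = 9 - 13/2 = 5/2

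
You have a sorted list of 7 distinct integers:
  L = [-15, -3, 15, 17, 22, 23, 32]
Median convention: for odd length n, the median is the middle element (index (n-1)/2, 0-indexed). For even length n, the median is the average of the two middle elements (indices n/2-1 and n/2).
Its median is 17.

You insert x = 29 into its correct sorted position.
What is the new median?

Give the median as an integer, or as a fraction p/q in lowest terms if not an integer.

Answer: 39/2

Derivation:
Old list (sorted, length 7): [-15, -3, 15, 17, 22, 23, 32]
Old median = 17
Insert x = 29
Old length odd (7). Middle was index 3 = 17.
New length even (8). New median = avg of two middle elements.
x = 29: 6 elements are < x, 1 elements are > x.
New sorted list: [-15, -3, 15, 17, 22, 23, 29, 32]
New median = 39/2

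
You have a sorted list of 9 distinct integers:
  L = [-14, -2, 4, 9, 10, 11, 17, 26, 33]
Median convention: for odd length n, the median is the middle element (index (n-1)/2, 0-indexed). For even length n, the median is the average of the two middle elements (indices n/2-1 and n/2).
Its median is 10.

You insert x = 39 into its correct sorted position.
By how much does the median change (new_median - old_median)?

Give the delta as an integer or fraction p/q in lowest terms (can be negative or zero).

Old median = 10
After inserting x = 39: new sorted = [-14, -2, 4, 9, 10, 11, 17, 26, 33, 39]
New median = 21/2
Delta = 21/2 - 10 = 1/2

Answer: 1/2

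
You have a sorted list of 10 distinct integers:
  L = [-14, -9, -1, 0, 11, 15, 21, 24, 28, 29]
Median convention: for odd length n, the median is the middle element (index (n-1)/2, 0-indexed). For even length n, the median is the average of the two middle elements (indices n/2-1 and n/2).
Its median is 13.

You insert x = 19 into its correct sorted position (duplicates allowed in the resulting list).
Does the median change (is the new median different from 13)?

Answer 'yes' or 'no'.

Old median = 13
Insert x = 19
New median = 15
Changed? yes

Answer: yes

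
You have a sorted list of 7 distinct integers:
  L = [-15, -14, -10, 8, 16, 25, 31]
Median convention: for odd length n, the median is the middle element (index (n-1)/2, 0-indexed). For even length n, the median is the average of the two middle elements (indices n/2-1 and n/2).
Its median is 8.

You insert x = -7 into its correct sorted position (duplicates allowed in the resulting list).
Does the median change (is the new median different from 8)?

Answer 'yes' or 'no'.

Old median = 8
Insert x = -7
New median = 1/2
Changed? yes

Answer: yes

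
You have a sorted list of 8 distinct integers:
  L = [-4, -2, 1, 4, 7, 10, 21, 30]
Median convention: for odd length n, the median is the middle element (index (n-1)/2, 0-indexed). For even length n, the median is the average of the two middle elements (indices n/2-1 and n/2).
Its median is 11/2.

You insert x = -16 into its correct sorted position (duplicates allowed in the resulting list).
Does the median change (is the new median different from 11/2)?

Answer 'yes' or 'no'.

Old median = 11/2
Insert x = -16
New median = 4
Changed? yes

Answer: yes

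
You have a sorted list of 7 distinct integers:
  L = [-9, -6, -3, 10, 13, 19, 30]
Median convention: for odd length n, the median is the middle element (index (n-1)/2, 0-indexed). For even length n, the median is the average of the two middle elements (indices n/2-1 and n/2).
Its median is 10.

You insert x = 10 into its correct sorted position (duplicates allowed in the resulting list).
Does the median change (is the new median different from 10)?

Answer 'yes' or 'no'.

Old median = 10
Insert x = 10
New median = 10
Changed? no

Answer: no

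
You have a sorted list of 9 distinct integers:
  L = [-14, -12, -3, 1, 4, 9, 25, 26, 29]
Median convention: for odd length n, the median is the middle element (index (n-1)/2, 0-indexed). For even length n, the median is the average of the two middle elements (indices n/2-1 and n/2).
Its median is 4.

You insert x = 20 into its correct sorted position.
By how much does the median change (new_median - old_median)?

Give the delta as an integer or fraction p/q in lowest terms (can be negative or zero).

Answer: 5/2

Derivation:
Old median = 4
After inserting x = 20: new sorted = [-14, -12, -3, 1, 4, 9, 20, 25, 26, 29]
New median = 13/2
Delta = 13/2 - 4 = 5/2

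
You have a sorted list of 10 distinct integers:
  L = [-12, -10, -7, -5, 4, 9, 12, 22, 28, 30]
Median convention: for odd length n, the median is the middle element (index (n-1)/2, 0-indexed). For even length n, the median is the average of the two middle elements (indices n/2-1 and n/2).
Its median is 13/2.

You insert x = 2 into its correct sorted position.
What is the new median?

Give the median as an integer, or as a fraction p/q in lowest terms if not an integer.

Old list (sorted, length 10): [-12, -10, -7, -5, 4, 9, 12, 22, 28, 30]
Old median = 13/2
Insert x = 2
Old length even (10). Middle pair: indices 4,5 = 4,9.
New length odd (11). New median = single middle element.
x = 2: 4 elements are < x, 6 elements are > x.
New sorted list: [-12, -10, -7, -5, 2, 4, 9, 12, 22, 28, 30]
New median = 4

Answer: 4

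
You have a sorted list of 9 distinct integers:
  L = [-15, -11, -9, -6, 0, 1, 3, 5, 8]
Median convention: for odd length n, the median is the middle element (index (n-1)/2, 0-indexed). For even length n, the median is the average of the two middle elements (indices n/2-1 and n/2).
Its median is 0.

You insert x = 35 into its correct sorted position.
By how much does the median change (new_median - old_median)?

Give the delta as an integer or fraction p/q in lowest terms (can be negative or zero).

Old median = 0
After inserting x = 35: new sorted = [-15, -11, -9, -6, 0, 1, 3, 5, 8, 35]
New median = 1/2
Delta = 1/2 - 0 = 1/2

Answer: 1/2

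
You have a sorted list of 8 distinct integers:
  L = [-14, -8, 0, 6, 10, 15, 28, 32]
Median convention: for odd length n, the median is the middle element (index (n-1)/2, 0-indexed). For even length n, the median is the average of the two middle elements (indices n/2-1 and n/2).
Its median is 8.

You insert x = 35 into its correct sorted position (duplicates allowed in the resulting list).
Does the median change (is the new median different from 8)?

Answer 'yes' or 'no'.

Old median = 8
Insert x = 35
New median = 10
Changed? yes

Answer: yes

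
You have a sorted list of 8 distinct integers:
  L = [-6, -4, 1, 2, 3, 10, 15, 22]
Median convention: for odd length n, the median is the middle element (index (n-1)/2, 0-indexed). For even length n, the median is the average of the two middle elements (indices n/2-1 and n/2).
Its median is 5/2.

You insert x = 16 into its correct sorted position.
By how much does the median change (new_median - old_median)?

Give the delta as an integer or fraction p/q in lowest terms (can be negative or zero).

Answer: 1/2

Derivation:
Old median = 5/2
After inserting x = 16: new sorted = [-6, -4, 1, 2, 3, 10, 15, 16, 22]
New median = 3
Delta = 3 - 5/2 = 1/2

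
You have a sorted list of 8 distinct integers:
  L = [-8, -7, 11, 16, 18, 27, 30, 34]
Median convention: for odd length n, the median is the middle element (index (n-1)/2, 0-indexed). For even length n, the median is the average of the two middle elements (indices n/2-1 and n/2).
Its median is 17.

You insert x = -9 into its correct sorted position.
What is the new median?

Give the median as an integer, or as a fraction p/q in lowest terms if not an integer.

Old list (sorted, length 8): [-8, -7, 11, 16, 18, 27, 30, 34]
Old median = 17
Insert x = -9
Old length even (8). Middle pair: indices 3,4 = 16,18.
New length odd (9). New median = single middle element.
x = -9: 0 elements are < x, 8 elements are > x.
New sorted list: [-9, -8, -7, 11, 16, 18, 27, 30, 34]
New median = 16

Answer: 16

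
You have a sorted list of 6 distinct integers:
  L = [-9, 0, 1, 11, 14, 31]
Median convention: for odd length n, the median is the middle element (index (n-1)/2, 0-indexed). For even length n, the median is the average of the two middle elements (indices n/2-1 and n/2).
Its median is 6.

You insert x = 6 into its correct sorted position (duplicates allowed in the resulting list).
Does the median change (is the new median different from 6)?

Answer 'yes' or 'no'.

Old median = 6
Insert x = 6
New median = 6
Changed? no

Answer: no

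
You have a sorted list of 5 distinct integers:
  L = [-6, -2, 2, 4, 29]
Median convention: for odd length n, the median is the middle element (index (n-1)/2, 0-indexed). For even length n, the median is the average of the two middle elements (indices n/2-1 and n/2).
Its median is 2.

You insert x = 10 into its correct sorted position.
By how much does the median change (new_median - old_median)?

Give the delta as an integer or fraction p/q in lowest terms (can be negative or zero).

Old median = 2
After inserting x = 10: new sorted = [-6, -2, 2, 4, 10, 29]
New median = 3
Delta = 3 - 2 = 1

Answer: 1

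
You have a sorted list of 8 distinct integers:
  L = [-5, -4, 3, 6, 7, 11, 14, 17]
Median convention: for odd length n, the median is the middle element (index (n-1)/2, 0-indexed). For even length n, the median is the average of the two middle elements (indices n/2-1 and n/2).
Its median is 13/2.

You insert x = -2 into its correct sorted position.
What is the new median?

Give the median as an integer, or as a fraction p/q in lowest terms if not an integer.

Old list (sorted, length 8): [-5, -4, 3, 6, 7, 11, 14, 17]
Old median = 13/2
Insert x = -2
Old length even (8). Middle pair: indices 3,4 = 6,7.
New length odd (9). New median = single middle element.
x = -2: 2 elements are < x, 6 elements are > x.
New sorted list: [-5, -4, -2, 3, 6, 7, 11, 14, 17]
New median = 6

Answer: 6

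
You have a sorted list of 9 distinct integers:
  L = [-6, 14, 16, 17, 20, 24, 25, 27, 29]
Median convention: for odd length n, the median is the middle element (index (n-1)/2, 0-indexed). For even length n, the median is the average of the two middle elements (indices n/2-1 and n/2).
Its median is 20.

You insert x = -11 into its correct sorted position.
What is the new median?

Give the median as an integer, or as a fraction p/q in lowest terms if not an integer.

Answer: 37/2

Derivation:
Old list (sorted, length 9): [-6, 14, 16, 17, 20, 24, 25, 27, 29]
Old median = 20
Insert x = -11
Old length odd (9). Middle was index 4 = 20.
New length even (10). New median = avg of two middle elements.
x = -11: 0 elements are < x, 9 elements are > x.
New sorted list: [-11, -6, 14, 16, 17, 20, 24, 25, 27, 29]
New median = 37/2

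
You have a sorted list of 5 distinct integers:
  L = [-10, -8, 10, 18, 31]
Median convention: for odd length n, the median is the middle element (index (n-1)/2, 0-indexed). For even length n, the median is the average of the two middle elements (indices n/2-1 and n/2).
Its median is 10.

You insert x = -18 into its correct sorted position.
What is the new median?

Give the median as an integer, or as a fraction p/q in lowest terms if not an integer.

Old list (sorted, length 5): [-10, -8, 10, 18, 31]
Old median = 10
Insert x = -18
Old length odd (5). Middle was index 2 = 10.
New length even (6). New median = avg of two middle elements.
x = -18: 0 elements are < x, 5 elements are > x.
New sorted list: [-18, -10, -8, 10, 18, 31]
New median = 1

Answer: 1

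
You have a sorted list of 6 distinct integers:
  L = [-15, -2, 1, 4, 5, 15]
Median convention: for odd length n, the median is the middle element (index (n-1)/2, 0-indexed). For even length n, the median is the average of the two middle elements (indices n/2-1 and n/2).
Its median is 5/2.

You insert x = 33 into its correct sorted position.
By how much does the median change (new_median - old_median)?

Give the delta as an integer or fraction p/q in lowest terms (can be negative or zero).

Old median = 5/2
After inserting x = 33: new sorted = [-15, -2, 1, 4, 5, 15, 33]
New median = 4
Delta = 4 - 5/2 = 3/2

Answer: 3/2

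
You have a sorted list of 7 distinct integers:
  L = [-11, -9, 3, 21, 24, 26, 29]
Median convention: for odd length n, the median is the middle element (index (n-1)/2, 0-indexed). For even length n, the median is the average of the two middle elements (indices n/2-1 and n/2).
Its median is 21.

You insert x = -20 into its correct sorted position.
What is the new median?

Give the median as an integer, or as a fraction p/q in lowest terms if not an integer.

Old list (sorted, length 7): [-11, -9, 3, 21, 24, 26, 29]
Old median = 21
Insert x = -20
Old length odd (7). Middle was index 3 = 21.
New length even (8). New median = avg of two middle elements.
x = -20: 0 elements are < x, 7 elements are > x.
New sorted list: [-20, -11, -9, 3, 21, 24, 26, 29]
New median = 12

Answer: 12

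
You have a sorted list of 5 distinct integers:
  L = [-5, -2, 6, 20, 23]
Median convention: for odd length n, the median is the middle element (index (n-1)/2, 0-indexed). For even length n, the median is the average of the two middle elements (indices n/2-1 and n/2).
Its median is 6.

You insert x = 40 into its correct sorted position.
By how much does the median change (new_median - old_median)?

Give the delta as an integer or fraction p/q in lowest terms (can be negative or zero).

Answer: 7

Derivation:
Old median = 6
After inserting x = 40: new sorted = [-5, -2, 6, 20, 23, 40]
New median = 13
Delta = 13 - 6 = 7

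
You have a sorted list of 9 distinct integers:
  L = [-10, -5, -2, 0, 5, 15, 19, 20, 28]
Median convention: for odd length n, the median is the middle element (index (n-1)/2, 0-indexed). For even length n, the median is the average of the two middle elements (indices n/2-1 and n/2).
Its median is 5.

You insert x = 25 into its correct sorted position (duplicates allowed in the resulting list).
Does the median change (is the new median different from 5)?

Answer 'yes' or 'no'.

Old median = 5
Insert x = 25
New median = 10
Changed? yes

Answer: yes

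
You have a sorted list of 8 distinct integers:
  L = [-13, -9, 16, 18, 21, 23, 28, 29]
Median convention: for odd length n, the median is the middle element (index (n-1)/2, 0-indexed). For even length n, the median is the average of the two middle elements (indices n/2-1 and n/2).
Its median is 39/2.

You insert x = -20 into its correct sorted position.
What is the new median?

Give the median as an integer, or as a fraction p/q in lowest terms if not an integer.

Old list (sorted, length 8): [-13, -9, 16, 18, 21, 23, 28, 29]
Old median = 39/2
Insert x = -20
Old length even (8). Middle pair: indices 3,4 = 18,21.
New length odd (9). New median = single middle element.
x = -20: 0 elements are < x, 8 elements are > x.
New sorted list: [-20, -13, -9, 16, 18, 21, 23, 28, 29]
New median = 18

Answer: 18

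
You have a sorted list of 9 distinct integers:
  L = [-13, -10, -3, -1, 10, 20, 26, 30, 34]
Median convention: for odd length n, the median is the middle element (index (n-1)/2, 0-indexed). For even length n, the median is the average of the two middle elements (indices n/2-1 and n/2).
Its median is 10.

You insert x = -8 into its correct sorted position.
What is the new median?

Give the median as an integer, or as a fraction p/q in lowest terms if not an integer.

Old list (sorted, length 9): [-13, -10, -3, -1, 10, 20, 26, 30, 34]
Old median = 10
Insert x = -8
Old length odd (9). Middle was index 4 = 10.
New length even (10). New median = avg of two middle elements.
x = -8: 2 elements are < x, 7 elements are > x.
New sorted list: [-13, -10, -8, -3, -1, 10, 20, 26, 30, 34]
New median = 9/2

Answer: 9/2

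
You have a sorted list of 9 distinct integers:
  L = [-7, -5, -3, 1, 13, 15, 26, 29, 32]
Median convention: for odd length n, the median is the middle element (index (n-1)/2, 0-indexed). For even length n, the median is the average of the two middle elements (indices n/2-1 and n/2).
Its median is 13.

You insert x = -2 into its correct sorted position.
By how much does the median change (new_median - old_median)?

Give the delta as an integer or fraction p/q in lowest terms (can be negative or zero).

Old median = 13
After inserting x = -2: new sorted = [-7, -5, -3, -2, 1, 13, 15, 26, 29, 32]
New median = 7
Delta = 7 - 13 = -6

Answer: -6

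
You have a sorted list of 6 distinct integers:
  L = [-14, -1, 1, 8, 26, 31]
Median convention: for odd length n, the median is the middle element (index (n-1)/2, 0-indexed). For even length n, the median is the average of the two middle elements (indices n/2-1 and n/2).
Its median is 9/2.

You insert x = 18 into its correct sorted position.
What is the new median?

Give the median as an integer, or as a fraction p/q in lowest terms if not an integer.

Old list (sorted, length 6): [-14, -1, 1, 8, 26, 31]
Old median = 9/2
Insert x = 18
Old length even (6). Middle pair: indices 2,3 = 1,8.
New length odd (7). New median = single middle element.
x = 18: 4 elements are < x, 2 elements are > x.
New sorted list: [-14, -1, 1, 8, 18, 26, 31]
New median = 8

Answer: 8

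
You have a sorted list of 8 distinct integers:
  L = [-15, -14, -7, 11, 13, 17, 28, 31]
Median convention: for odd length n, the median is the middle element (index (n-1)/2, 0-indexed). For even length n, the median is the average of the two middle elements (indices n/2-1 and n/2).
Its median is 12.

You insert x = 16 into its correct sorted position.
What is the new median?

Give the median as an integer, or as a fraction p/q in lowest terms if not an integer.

Old list (sorted, length 8): [-15, -14, -7, 11, 13, 17, 28, 31]
Old median = 12
Insert x = 16
Old length even (8). Middle pair: indices 3,4 = 11,13.
New length odd (9). New median = single middle element.
x = 16: 5 elements are < x, 3 elements are > x.
New sorted list: [-15, -14, -7, 11, 13, 16, 17, 28, 31]
New median = 13

Answer: 13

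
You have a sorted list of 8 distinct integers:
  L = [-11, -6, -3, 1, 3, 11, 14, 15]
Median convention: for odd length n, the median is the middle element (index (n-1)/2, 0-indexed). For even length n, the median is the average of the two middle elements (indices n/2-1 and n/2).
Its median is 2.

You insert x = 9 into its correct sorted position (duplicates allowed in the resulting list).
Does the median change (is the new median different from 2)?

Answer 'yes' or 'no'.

Old median = 2
Insert x = 9
New median = 3
Changed? yes

Answer: yes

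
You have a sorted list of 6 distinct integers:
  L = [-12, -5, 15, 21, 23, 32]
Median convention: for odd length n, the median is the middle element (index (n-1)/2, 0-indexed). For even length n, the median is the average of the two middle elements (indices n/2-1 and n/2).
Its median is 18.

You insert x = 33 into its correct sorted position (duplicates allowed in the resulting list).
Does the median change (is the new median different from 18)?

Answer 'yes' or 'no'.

Answer: yes

Derivation:
Old median = 18
Insert x = 33
New median = 21
Changed? yes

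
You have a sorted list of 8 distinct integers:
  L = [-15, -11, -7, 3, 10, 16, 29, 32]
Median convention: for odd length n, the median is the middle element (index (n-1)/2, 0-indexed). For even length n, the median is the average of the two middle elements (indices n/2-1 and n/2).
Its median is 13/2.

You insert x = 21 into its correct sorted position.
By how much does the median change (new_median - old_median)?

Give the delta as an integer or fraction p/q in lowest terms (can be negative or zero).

Answer: 7/2

Derivation:
Old median = 13/2
After inserting x = 21: new sorted = [-15, -11, -7, 3, 10, 16, 21, 29, 32]
New median = 10
Delta = 10 - 13/2 = 7/2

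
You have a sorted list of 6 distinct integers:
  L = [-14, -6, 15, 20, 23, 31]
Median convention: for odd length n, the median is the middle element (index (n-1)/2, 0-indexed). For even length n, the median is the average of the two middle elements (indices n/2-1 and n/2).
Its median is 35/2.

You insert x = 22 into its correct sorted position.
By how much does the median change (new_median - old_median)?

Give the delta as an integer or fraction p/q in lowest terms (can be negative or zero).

Old median = 35/2
After inserting x = 22: new sorted = [-14, -6, 15, 20, 22, 23, 31]
New median = 20
Delta = 20 - 35/2 = 5/2

Answer: 5/2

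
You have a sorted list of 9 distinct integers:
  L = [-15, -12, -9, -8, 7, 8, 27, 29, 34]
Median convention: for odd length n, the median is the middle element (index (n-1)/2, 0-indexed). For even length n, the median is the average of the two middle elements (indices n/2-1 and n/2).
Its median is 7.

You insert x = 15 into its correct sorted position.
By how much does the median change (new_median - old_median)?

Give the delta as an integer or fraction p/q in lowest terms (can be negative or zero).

Old median = 7
After inserting x = 15: new sorted = [-15, -12, -9, -8, 7, 8, 15, 27, 29, 34]
New median = 15/2
Delta = 15/2 - 7 = 1/2

Answer: 1/2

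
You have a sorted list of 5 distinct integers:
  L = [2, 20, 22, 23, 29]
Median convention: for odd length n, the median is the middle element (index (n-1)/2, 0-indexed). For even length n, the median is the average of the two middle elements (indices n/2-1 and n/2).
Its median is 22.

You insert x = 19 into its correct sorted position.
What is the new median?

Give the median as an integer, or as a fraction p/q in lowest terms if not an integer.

Old list (sorted, length 5): [2, 20, 22, 23, 29]
Old median = 22
Insert x = 19
Old length odd (5). Middle was index 2 = 22.
New length even (6). New median = avg of two middle elements.
x = 19: 1 elements are < x, 4 elements are > x.
New sorted list: [2, 19, 20, 22, 23, 29]
New median = 21

Answer: 21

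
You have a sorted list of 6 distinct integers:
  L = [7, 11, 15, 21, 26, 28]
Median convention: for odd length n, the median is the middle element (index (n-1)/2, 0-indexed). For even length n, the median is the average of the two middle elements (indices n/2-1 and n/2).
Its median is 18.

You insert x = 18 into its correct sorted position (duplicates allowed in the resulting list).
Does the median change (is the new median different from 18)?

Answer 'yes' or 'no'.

Answer: no

Derivation:
Old median = 18
Insert x = 18
New median = 18
Changed? no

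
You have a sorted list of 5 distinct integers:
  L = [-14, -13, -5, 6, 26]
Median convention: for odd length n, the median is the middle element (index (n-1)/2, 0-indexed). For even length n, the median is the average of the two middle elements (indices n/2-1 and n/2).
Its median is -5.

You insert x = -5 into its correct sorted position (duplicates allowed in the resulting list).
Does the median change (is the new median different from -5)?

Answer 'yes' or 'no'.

Old median = -5
Insert x = -5
New median = -5
Changed? no

Answer: no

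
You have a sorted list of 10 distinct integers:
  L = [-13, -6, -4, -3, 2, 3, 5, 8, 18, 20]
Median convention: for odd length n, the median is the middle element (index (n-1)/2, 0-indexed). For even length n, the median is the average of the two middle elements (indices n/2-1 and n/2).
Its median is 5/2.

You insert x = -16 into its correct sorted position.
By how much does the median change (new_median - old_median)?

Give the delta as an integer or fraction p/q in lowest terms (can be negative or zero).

Answer: -1/2

Derivation:
Old median = 5/2
After inserting x = -16: new sorted = [-16, -13, -6, -4, -3, 2, 3, 5, 8, 18, 20]
New median = 2
Delta = 2 - 5/2 = -1/2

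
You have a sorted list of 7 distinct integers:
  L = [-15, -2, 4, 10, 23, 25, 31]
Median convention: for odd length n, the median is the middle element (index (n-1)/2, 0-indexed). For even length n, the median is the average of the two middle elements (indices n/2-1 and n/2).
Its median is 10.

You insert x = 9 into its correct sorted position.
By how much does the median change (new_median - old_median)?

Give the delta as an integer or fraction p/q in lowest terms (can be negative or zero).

Old median = 10
After inserting x = 9: new sorted = [-15, -2, 4, 9, 10, 23, 25, 31]
New median = 19/2
Delta = 19/2 - 10 = -1/2

Answer: -1/2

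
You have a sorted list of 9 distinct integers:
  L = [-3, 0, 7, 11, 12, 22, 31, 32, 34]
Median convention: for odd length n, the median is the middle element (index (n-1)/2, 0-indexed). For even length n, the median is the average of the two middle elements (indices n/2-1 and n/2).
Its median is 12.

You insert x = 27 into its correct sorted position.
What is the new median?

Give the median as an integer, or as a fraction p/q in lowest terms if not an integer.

Old list (sorted, length 9): [-3, 0, 7, 11, 12, 22, 31, 32, 34]
Old median = 12
Insert x = 27
Old length odd (9). Middle was index 4 = 12.
New length even (10). New median = avg of two middle elements.
x = 27: 6 elements are < x, 3 elements are > x.
New sorted list: [-3, 0, 7, 11, 12, 22, 27, 31, 32, 34]
New median = 17

Answer: 17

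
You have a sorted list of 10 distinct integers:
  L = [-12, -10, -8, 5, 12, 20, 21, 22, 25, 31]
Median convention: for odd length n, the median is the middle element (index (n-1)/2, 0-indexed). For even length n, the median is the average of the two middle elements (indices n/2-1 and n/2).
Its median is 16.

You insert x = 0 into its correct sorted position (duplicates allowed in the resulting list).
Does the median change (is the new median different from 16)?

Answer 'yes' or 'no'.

Old median = 16
Insert x = 0
New median = 12
Changed? yes

Answer: yes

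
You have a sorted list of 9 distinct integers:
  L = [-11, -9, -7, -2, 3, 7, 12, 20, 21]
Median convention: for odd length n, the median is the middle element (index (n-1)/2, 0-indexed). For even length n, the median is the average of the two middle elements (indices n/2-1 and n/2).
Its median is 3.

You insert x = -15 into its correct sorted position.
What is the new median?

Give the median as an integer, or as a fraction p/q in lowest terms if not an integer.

Old list (sorted, length 9): [-11, -9, -7, -2, 3, 7, 12, 20, 21]
Old median = 3
Insert x = -15
Old length odd (9). Middle was index 4 = 3.
New length even (10). New median = avg of two middle elements.
x = -15: 0 elements are < x, 9 elements are > x.
New sorted list: [-15, -11, -9, -7, -2, 3, 7, 12, 20, 21]
New median = 1/2

Answer: 1/2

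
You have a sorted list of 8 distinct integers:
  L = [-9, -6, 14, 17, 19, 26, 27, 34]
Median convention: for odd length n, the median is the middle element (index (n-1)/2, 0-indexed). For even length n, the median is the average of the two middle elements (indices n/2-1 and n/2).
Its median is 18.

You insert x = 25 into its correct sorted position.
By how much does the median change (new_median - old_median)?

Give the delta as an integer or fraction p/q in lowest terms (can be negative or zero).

Old median = 18
After inserting x = 25: new sorted = [-9, -6, 14, 17, 19, 25, 26, 27, 34]
New median = 19
Delta = 19 - 18 = 1

Answer: 1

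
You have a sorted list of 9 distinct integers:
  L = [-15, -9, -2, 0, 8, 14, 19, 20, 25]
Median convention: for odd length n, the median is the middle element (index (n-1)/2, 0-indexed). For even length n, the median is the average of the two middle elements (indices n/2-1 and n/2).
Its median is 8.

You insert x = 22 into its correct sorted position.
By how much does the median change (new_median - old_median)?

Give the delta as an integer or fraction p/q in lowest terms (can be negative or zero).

Answer: 3

Derivation:
Old median = 8
After inserting x = 22: new sorted = [-15, -9, -2, 0, 8, 14, 19, 20, 22, 25]
New median = 11
Delta = 11 - 8 = 3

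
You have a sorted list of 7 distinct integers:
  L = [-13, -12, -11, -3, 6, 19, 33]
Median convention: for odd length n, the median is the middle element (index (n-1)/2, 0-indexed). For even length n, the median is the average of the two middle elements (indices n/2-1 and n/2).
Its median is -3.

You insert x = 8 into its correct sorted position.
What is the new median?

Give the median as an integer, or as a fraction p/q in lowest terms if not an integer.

Answer: 3/2

Derivation:
Old list (sorted, length 7): [-13, -12, -11, -3, 6, 19, 33]
Old median = -3
Insert x = 8
Old length odd (7). Middle was index 3 = -3.
New length even (8). New median = avg of two middle elements.
x = 8: 5 elements are < x, 2 elements are > x.
New sorted list: [-13, -12, -11, -3, 6, 8, 19, 33]
New median = 3/2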